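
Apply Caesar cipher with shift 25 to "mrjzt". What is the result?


Caesar cipher: shift "mrjzt" by 25
  'm' (pos 12) + 25 = pos 11 = 'l'
  'r' (pos 17) + 25 = pos 16 = 'q'
  'j' (pos 9) + 25 = pos 8 = 'i'
  'z' (pos 25) + 25 = pos 24 = 'y'
  't' (pos 19) + 25 = pos 18 = 's'
Result: lqiys

lqiys


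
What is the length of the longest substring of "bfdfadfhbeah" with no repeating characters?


Input: "bfdfadfhbeah"
Sliding window (track last position of each char):
  Position 0 ('b'): window [0,0] length 1 -- new best
  Position 1 ('f'): window [0,1] length 2 -- new best
  Position 2 ('d'): window [0,2] length 3 -- new best
  Position 3 ('f'): repeat (last at 1), move window start to 2
  Position 3 ('f'): window [2,3] length 2
  Position 4 ('a'): window [2,4] length 3
  Position 5 ('d'): repeat (last at 2), move window start to 3
  Position 5 ('d'): window [3,5] length 3
  Position 6 ('f'): repeat (last at 3), move window start to 4
  Position 6 ('f'): window [4,6] length 3
  Position 7 ('h'): window [4,7] length 4 -- new best
  Position 8 ('b'): window [4,8] length 5 -- new best
  Position 9 ('e'): window [4,9] length 6 -- new best
  Position 10 ('a'): repeat (last at 4), move window start to 5
  Position 10 ('a'): window [5,10] length 6
  Position 11 ('h'): repeat (last at 7), move window start to 8
  Position 11 ('h'): window [8,11] length 4
Longest substring with no repeats: "adfhbe" with length 6

6


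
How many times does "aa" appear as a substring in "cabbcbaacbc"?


Searching for "aa" in "cabbcbaacbc"
Scanning each position:
  Position 0: "ca" => no
  Position 1: "ab" => no
  Position 2: "bb" => no
  Position 3: "bc" => no
  Position 4: "cb" => no
  Position 5: "ba" => no
  Position 6: "aa" => MATCH
  Position 7: "ac" => no
  Position 8: "cb" => no
  Position 9: "bc" => no
Total occurrences: 1

1


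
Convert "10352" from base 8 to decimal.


Input: "10352" in base 8
Positional expansion:
  Digit '1' (value 1) x 8^4 = 4096
  Digit '0' (value 0) x 8^3 = 0
  Digit '3' (value 3) x 8^2 = 192
  Digit '5' (value 5) x 8^1 = 40
  Digit '2' (value 2) x 8^0 = 2
Sum = 4330

4330


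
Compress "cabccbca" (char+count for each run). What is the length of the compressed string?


Input: cabccbca
Runs:
  'c' x 1 => "c1"
  'a' x 1 => "a1"
  'b' x 1 => "b1"
  'c' x 2 => "c2"
  'b' x 1 => "b1"
  'c' x 1 => "c1"
  'a' x 1 => "a1"
Compressed: "c1a1b1c2b1c1a1"
Compressed length: 14

14


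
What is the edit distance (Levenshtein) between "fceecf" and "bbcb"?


Computing edit distance: "fceecf" -> "bbcb"
DP table:
           b    b    c    b
      0    1    2    3    4
  f   1    1    2    3    4
  c   2    2    2    2    3
  e   3    3    3    3    3
  e   4    4    4    4    4
  c   5    5    5    4    5
  f   6    6    6    5    5
Edit distance = dp[6][4] = 5

5


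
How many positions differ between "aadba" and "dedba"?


Comparing "aadba" and "dedba" position by position:
  Position 0: 'a' vs 'd' => DIFFER
  Position 1: 'a' vs 'e' => DIFFER
  Position 2: 'd' vs 'd' => same
  Position 3: 'b' vs 'b' => same
  Position 4: 'a' vs 'a' => same
Positions that differ: 2

2


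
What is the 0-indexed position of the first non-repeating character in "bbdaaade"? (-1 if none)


Input: bbdaaade
Character frequencies:
  'a': 3
  'b': 2
  'd': 2
  'e': 1
Scanning left to right for freq == 1:
  Position 0 ('b'): freq=2, skip
  Position 1 ('b'): freq=2, skip
  Position 2 ('d'): freq=2, skip
  Position 3 ('a'): freq=3, skip
  Position 4 ('a'): freq=3, skip
  Position 5 ('a'): freq=3, skip
  Position 6 ('d'): freq=2, skip
  Position 7 ('e'): unique! => answer = 7

7


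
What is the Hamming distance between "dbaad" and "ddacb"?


Comparing "dbaad" and "ddacb" position by position:
  Position 0: 'd' vs 'd' => same
  Position 1: 'b' vs 'd' => differ
  Position 2: 'a' vs 'a' => same
  Position 3: 'a' vs 'c' => differ
  Position 4: 'd' vs 'b' => differ
Total differences (Hamming distance): 3

3


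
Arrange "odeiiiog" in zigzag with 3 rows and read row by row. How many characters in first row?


Zigzag "odeiiiog" into 3 rows:
Placing characters:
  'o' => row 0
  'd' => row 1
  'e' => row 2
  'i' => row 1
  'i' => row 0
  'i' => row 1
  'o' => row 2
  'g' => row 1
Rows:
  Row 0: "oi"
  Row 1: "diig"
  Row 2: "eo"
First row length: 2

2


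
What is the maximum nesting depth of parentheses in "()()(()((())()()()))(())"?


Input: "()()(()((())()()()))(())"
Tracking depth:
  Position 0 '(': depth becomes 1
  Position 1 ')': depth becomes 0
  Position 2 '(': depth becomes 1
  Position 3 ')': depth becomes 0
  Position 4 '(': depth becomes 1
  Position 5 '(': depth becomes 2
  Position 6 ')': depth becomes 1
  Position 7 '(': depth becomes 2
  Position 8 '(': depth becomes 3
  Position 9 '(': depth becomes 4
  Position 10 ')': depth becomes 3
  Position 11 ')': depth becomes 2
  Position 12 '(': depth becomes 3
  Position 13 ')': depth becomes 2
  Position 14 '(': depth becomes 3
  Position 15 ')': depth becomes 2
  Position 16 '(': depth becomes 3
  Position 17 ')': depth becomes 2
  Position 18 ')': depth becomes 1
  Position 19 ')': depth becomes 0
  Position 20 '(': depth becomes 1
  Position 21 '(': depth becomes 2
  Position 22 ')': depth becomes 1
  Position 23 ')': depth becomes 0
Maximum depth reached: 4

4


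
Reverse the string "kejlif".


Input: kejlif
Reading characters right to left:
  Position 5: 'f'
  Position 4: 'i'
  Position 3: 'l'
  Position 2: 'j'
  Position 1: 'e'
  Position 0: 'k'
Reversed: filjek

filjek


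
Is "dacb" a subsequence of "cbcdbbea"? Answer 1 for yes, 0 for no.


Check if "dacb" is a subsequence of "cbcdbbea"
Greedy scan:
  Position 0 ('c'): no match needed
  Position 1 ('b'): no match needed
  Position 2 ('c'): no match needed
  Position 3 ('d'): matches sub[0] = 'd'
  Position 4 ('b'): no match needed
  Position 5 ('b'): no match needed
  Position 6 ('e'): no match needed
  Position 7 ('a'): matches sub[1] = 'a'
Only matched 2/4 characters => not a subsequence

0


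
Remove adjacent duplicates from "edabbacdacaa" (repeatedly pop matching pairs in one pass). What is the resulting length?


Input: edabbacdacaa
Stack-based adjacent duplicate removal:
  Read 'e': push. Stack: e
  Read 'd': push. Stack: ed
  Read 'a': push. Stack: eda
  Read 'b': push. Stack: edab
  Read 'b': matches stack top 'b' => pop. Stack: eda
  Read 'a': matches stack top 'a' => pop. Stack: ed
  Read 'c': push. Stack: edc
  Read 'd': push. Stack: edcd
  Read 'a': push. Stack: edcda
  Read 'c': push. Stack: edcdac
  Read 'a': push. Stack: edcdaca
  Read 'a': matches stack top 'a' => pop. Stack: edcdac
Final stack: "edcdac" (length 6)

6


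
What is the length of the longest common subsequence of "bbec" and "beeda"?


LCS of "bbec" and "beeda"
DP table:
           b    e    e    d    a
      0    0    0    0    0    0
  b   0    1    1    1    1    1
  b   0    1    1    1    1    1
  e   0    1    2    2    2    2
  c   0    1    2    2    2    2
LCS length = dp[4][5] = 2

2


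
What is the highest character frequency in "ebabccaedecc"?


Input: ebabccaedecc
Character counts:
  'a': 2
  'b': 2
  'c': 4
  'd': 1
  'e': 3
Maximum frequency: 4

4


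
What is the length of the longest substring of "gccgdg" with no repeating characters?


Input: "gccgdg"
Sliding window (track last position of each char):
  Position 0 ('g'): window [0,0] length 1 -- new best
  Position 1 ('c'): window [0,1] length 2 -- new best
  Position 2 ('c'): repeat (last at 1), move window start to 2
  Position 2 ('c'): window [2,2] length 1
  Position 3 ('g'): window [2,3] length 2
  Position 4 ('d'): window [2,4] length 3 -- new best
  Position 5 ('g'): repeat (last at 3), move window start to 4
  Position 5 ('g'): window [4,5] length 2
Longest substring with no repeats: "cgd" with length 3

3


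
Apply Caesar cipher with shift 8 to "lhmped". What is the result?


Caesar cipher: shift "lhmped" by 8
  'l' (pos 11) + 8 = pos 19 = 't'
  'h' (pos 7) + 8 = pos 15 = 'p'
  'm' (pos 12) + 8 = pos 20 = 'u'
  'p' (pos 15) + 8 = pos 23 = 'x'
  'e' (pos 4) + 8 = pos 12 = 'm'
  'd' (pos 3) + 8 = pos 11 = 'l'
Result: tpuxml

tpuxml


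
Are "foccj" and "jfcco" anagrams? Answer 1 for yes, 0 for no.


Strings: "foccj", "jfcco"
Sorted first:  ccfjo
Sorted second: ccfjo
Sorted forms match => anagrams

1


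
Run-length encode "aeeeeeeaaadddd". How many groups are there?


Input: aeeeeeeaaadddd
Scanning for consecutive runs:
  Group 1: 'a' x 1 (positions 0-0)
  Group 2: 'e' x 6 (positions 1-6)
  Group 3: 'a' x 3 (positions 7-9)
  Group 4: 'd' x 4 (positions 10-13)
Total groups: 4

4


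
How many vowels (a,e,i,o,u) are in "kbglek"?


Input: kbglek
Checking each character:
  'k' at position 0: consonant
  'b' at position 1: consonant
  'g' at position 2: consonant
  'l' at position 3: consonant
  'e' at position 4: vowel (running total: 1)
  'k' at position 5: consonant
Total vowels: 1

1


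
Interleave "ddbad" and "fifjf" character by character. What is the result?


Interleaving "ddbad" and "fifjf":
  Position 0: 'd' from first, 'f' from second => "df"
  Position 1: 'd' from first, 'i' from second => "di"
  Position 2: 'b' from first, 'f' from second => "bf"
  Position 3: 'a' from first, 'j' from second => "aj"
  Position 4: 'd' from first, 'f' from second => "df"
Result: dfdibfajdf

dfdibfajdf


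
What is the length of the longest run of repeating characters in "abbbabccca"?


Input: "abbbabccca"
Scanning for longest run:
  Position 1 ('b'): new char, reset run to 1
  Position 2 ('b'): continues run of 'b', length=2
  Position 3 ('b'): continues run of 'b', length=3
  Position 4 ('a'): new char, reset run to 1
  Position 5 ('b'): new char, reset run to 1
  Position 6 ('c'): new char, reset run to 1
  Position 7 ('c'): continues run of 'c', length=2
  Position 8 ('c'): continues run of 'c', length=3
  Position 9 ('a'): new char, reset run to 1
Longest run: 'b' with length 3

3


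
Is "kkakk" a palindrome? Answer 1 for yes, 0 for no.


Input: kkakk
Reversed: kkakk
  Compare pos 0 ('k') with pos 4 ('k'): match
  Compare pos 1 ('k') with pos 3 ('k'): match
Result: palindrome

1


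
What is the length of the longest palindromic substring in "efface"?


Input: "efface"
Checking substrings for palindromes:
  [1:3] "ff" (len 2) => palindrome
Longest palindromic substring: "ff" with length 2

2


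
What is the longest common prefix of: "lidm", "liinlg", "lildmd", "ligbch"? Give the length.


Words: lidm, liinlg, lildmd, ligbch
  Position 0: all 'l' => match
  Position 1: all 'i' => match
  Position 2: ('d', 'i', 'l', 'g') => mismatch, stop
LCP = "li" (length 2)

2


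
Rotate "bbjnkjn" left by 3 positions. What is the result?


Input: "bbjnkjn", rotate left by 3
First 3 characters: "bbj"
Remaining characters: "nkjn"
Concatenate remaining + first: "nkjn" + "bbj" = "nkjnbbj"

nkjnbbj


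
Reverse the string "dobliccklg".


Input: dobliccklg
Reading characters right to left:
  Position 9: 'g'
  Position 8: 'l'
  Position 7: 'k'
  Position 6: 'c'
  Position 5: 'c'
  Position 4: 'i'
  Position 3: 'l'
  Position 2: 'b'
  Position 1: 'o'
  Position 0: 'd'
Reversed: glkccilbod

glkccilbod


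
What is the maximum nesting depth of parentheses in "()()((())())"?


Input: "()()((())())"
Tracking depth:
  Position 0 '(': depth becomes 1
  Position 1 ')': depth becomes 0
  Position 2 '(': depth becomes 1
  Position 3 ')': depth becomes 0
  Position 4 '(': depth becomes 1
  Position 5 '(': depth becomes 2
  Position 6 '(': depth becomes 3
  Position 7 ')': depth becomes 2
  Position 8 ')': depth becomes 1
  Position 9 '(': depth becomes 2
  Position 10 ')': depth becomes 1
  Position 11 ')': depth becomes 0
Maximum depth reached: 3

3


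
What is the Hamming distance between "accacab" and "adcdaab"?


Comparing "accacab" and "adcdaab" position by position:
  Position 0: 'a' vs 'a' => same
  Position 1: 'c' vs 'd' => differ
  Position 2: 'c' vs 'c' => same
  Position 3: 'a' vs 'd' => differ
  Position 4: 'c' vs 'a' => differ
  Position 5: 'a' vs 'a' => same
  Position 6: 'b' vs 'b' => same
Total differences (Hamming distance): 3

3


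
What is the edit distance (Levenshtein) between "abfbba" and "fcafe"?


Computing edit distance: "abfbba" -> "fcafe"
DP table:
           f    c    a    f    e
      0    1    2    3    4    5
  a   1    1    2    2    3    4
  b   2    2    2    3    3    4
  f   3    2    3    3    3    4
  b   4    3    3    4    4    4
  b   5    4    4    4    5    5
  a   6    5    5    4    5    6
Edit distance = dp[6][5] = 6

6


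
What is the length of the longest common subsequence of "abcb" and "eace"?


LCS of "abcb" and "eace"
DP table:
           e    a    c    e
      0    0    0    0    0
  a   0    0    1    1    1
  b   0    0    1    1    1
  c   0    0    1    2    2
  b   0    0    1    2    2
LCS length = dp[4][4] = 2

2


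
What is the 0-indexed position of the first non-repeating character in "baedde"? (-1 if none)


Input: baedde
Character frequencies:
  'a': 1
  'b': 1
  'd': 2
  'e': 2
Scanning left to right for freq == 1:
  Position 0 ('b'): unique! => answer = 0

0


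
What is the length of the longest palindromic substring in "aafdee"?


Input: "aafdee"
Checking substrings for palindromes:
  [0:2] "aa" (len 2) => palindrome
  [4:6] "ee" (len 2) => palindrome
Longest palindromic substring: "aa" with length 2

2


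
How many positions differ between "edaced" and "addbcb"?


Comparing "edaced" and "addbcb" position by position:
  Position 0: 'e' vs 'a' => DIFFER
  Position 1: 'd' vs 'd' => same
  Position 2: 'a' vs 'd' => DIFFER
  Position 3: 'c' vs 'b' => DIFFER
  Position 4: 'e' vs 'c' => DIFFER
  Position 5: 'd' vs 'b' => DIFFER
Positions that differ: 5

5


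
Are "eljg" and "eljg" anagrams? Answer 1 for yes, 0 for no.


Strings: "eljg", "eljg"
Sorted first:  egjl
Sorted second: egjl
Sorted forms match => anagrams

1


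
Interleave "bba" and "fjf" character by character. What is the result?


Interleaving "bba" and "fjf":
  Position 0: 'b' from first, 'f' from second => "bf"
  Position 1: 'b' from first, 'j' from second => "bj"
  Position 2: 'a' from first, 'f' from second => "af"
Result: bfbjaf

bfbjaf


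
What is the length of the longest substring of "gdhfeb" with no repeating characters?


Input: "gdhfeb"
Sliding window (track last position of each char):
  Position 0 ('g'): window [0,0] length 1 -- new best
  Position 1 ('d'): window [0,1] length 2 -- new best
  Position 2 ('h'): window [0,2] length 3 -- new best
  Position 3 ('f'): window [0,3] length 4 -- new best
  Position 4 ('e'): window [0,4] length 5 -- new best
  Position 5 ('b'): window [0,5] length 6 -- new best
Longest substring with no repeats: "gdhfeb" with length 6

6


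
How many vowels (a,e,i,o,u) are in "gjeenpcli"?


Input: gjeenpcli
Checking each character:
  'g' at position 0: consonant
  'j' at position 1: consonant
  'e' at position 2: vowel (running total: 1)
  'e' at position 3: vowel (running total: 2)
  'n' at position 4: consonant
  'p' at position 5: consonant
  'c' at position 6: consonant
  'l' at position 7: consonant
  'i' at position 8: vowel (running total: 3)
Total vowels: 3

3


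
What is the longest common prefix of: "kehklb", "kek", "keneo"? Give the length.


Words: kehklb, kek, keneo
  Position 0: all 'k' => match
  Position 1: all 'e' => match
  Position 2: ('h', 'k', 'n') => mismatch, stop
LCP = "ke" (length 2)

2


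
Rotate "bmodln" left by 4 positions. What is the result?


Input: "bmodln", rotate left by 4
First 4 characters: "bmod"
Remaining characters: "ln"
Concatenate remaining + first: "ln" + "bmod" = "lnbmod"

lnbmod


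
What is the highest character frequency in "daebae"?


Input: daebae
Character counts:
  'a': 2
  'b': 1
  'd': 1
  'e': 2
Maximum frequency: 2

2


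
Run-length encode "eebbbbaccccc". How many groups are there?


Input: eebbbbaccccc
Scanning for consecutive runs:
  Group 1: 'e' x 2 (positions 0-1)
  Group 2: 'b' x 4 (positions 2-5)
  Group 3: 'a' x 1 (positions 6-6)
  Group 4: 'c' x 5 (positions 7-11)
Total groups: 4

4


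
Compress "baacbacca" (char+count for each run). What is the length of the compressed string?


Input: baacbacca
Runs:
  'b' x 1 => "b1"
  'a' x 2 => "a2"
  'c' x 1 => "c1"
  'b' x 1 => "b1"
  'a' x 1 => "a1"
  'c' x 2 => "c2"
  'a' x 1 => "a1"
Compressed: "b1a2c1b1a1c2a1"
Compressed length: 14

14


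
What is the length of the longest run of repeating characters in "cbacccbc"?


Input: "cbacccbc"
Scanning for longest run:
  Position 1 ('b'): new char, reset run to 1
  Position 2 ('a'): new char, reset run to 1
  Position 3 ('c'): new char, reset run to 1
  Position 4 ('c'): continues run of 'c', length=2
  Position 5 ('c'): continues run of 'c', length=3
  Position 6 ('b'): new char, reset run to 1
  Position 7 ('c'): new char, reset run to 1
Longest run: 'c' with length 3

3


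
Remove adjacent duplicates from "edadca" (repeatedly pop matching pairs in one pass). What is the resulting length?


Input: edadca
Stack-based adjacent duplicate removal:
  Read 'e': push. Stack: e
  Read 'd': push. Stack: ed
  Read 'a': push. Stack: eda
  Read 'd': push. Stack: edad
  Read 'c': push. Stack: edadc
  Read 'a': push. Stack: edadca
Final stack: "edadca" (length 6)

6


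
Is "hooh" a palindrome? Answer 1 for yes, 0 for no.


Input: hooh
Reversed: hooh
  Compare pos 0 ('h') with pos 3 ('h'): match
  Compare pos 1 ('o') with pos 2 ('o'): match
Result: palindrome

1


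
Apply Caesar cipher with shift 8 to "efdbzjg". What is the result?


Caesar cipher: shift "efdbzjg" by 8
  'e' (pos 4) + 8 = pos 12 = 'm'
  'f' (pos 5) + 8 = pos 13 = 'n'
  'd' (pos 3) + 8 = pos 11 = 'l'
  'b' (pos 1) + 8 = pos 9 = 'j'
  'z' (pos 25) + 8 = pos 7 = 'h'
  'j' (pos 9) + 8 = pos 17 = 'r'
  'g' (pos 6) + 8 = pos 14 = 'o'
Result: mnljhro

mnljhro


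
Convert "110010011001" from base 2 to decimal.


Input: "110010011001" in base 2
Positional expansion:
  Digit '1' (value 1) x 2^11 = 2048
  Digit '1' (value 1) x 2^10 = 1024
  Digit '0' (value 0) x 2^9 = 0
  Digit '0' (value 0) x 2^8 = 0
  Digit '1' (value 1) x 2^7 = 128
  Digit '0' (value 0) x 2^6 = 0
  Digit '0' (value 0) x 2^5 = 0
  Digit '1' (value 1) x 2^4 = 16
  Digit '1' (value 1) x 2^3 = 8
  Digit '0' (value 0) x 2^2 = 0
  Digit '0' (value 0) x 2^1 = 0
  Digit '1' (value 1) x 2^0 = 1
Sum = 3225

3225


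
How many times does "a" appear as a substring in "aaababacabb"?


Searching for "a" in "aaababacabb"
Scanning each position:
  Position 0: "a" => MATCH
  Position 1: "a" => MATCH
  Position 2: "a" => MATCH
  Position 3: "b" => no
  Position 4: "a" => MATCH
  Position 5: "b" => no
  Position 6: "a" => MATCH
  Position 7: "c" => no
  Position 8: "a" => MATCH
  Position 9: "b" => no
  Position 10: "b" => no
Total occurrences: 6

6


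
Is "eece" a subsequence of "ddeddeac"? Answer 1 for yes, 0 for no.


Check if "eece" is a subsequence of "ddeddeac"
Greedy scan:
  Position 0 ('d'): no match needed
  Position 1 ('d'): no match needed
  Position 2 ('e'): matches sub[0] = 'e'
  Position 3 ('d'): no match needed
  Position 4 ('d'): no match needed
  Position 5 ('e'): matches sub[1] = 'e'
  Position 6 ('a'): no match needed
  Position 7 ('c'): matches sub[2] = 'c'
Only matched 3/4 characters => not a subsequence

0


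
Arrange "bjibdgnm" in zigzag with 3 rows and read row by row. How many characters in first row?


Zigzag "bjibdgnm" into 3 rows:
Placing characters:
  'b' => row 0
  'j' => row 1
  'i' => row 2
  'b' => row 1
  'd' => row 0
  'g' => row 1
  'n' => row 2
  'm' => row 1
Rows:
  Row 0: "bd"
  Row 1: "jbgm"
  Row 2: "in"
First row length: 2

2


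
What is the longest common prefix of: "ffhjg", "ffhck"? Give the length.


Words: ffhjg, ffhck
  Position 0: all 'f' => match
  Position 1: all 'f' => match
  Position 2: all 'h' => match
  Position 3: ('j', 'c') => mismatch, stop
LCP = "ffh" (length 3)

3


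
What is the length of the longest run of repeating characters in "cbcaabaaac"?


Input: "cbcaabaaac"
Scanning for longest run:
  Position 1 ('b'): new char, reset run to 1
  Position 2 ('c'): new char, reset run to 1
  Position 3 ('a'): new char, reset run to 1
  Position 4 ('a'): continues run of 'a', length=2
  Position 5 ('b'): new char, reset run to 1
  Position 6 ('a'): new char, reset run to 1
  Position 7 ('a'): continues run of 'a', length=2
  Position 8 ('a'): continues run of 'a', length=3
  Position 9 ('c'): new char, reset run to 1
Longest run: 'a' with length 3

3


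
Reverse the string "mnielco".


Input: mnielco
Reading characters right to left:
  Position 6: 'o'
  Position 5: 'c'
  Position 4: 'l'
  Position 3: 'e'
  Position 2: 'i'
  Position 1: 'n'
  Position 0: 'm'
Reversed: ocleinm

ocleinm


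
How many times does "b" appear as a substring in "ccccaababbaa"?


Searching for "b" in "ccccaababbaa"
Scanning each position:
  Position 0: "c" => no
  Position 1: "c" => no
  Position 2: "c" => no
  Position 3: "c" => no
  Position 4: "a" => no
  Position 5: "a" => no
  Position 6: "b" => MATCH
  Position 7: "a" => no
  Position 8: "b" => MATCH
  Position 9: "b" => MATCH
  Position 10: "a" => no
  Position 11: "a" => no
Total occurrences: 3

3


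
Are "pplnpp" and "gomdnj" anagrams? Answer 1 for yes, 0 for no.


Strings: "pplnpp", "gomdnj"
Sorted first:  lnpppp
Sorted second: dgjmno
Differ at position 0: 'l' vs 'd' => not anagrams

0


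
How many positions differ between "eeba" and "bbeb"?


Comparing "eeba" and "bbeb" position by position:
  Position 0: 'e' vs 'b' => DIFFER
  Position 1: 'e' vs 'b' => DIFFER
  Position 2: 'b' vs 'e' => DIFFER
  Position 3: 'a' vs 'b' => DIFFER
Positions that differ: 4

4


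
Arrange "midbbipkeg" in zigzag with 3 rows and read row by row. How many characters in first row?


Zigzag "midbbipkeg" into 3 rows:
Placing characters:
  'm' => row 0
  'i' => row 1
  'd' => row 2
  'b' => row 1
  'b' => row 0
  'i' => row 1
  'p' => row 2
  'k' => row 1
  'e' => row 0
  'g' => row 1
Rows:
  Row 0: "mbe"
  Row 1: "ibikg"
  Row 2: "dp"
First row length: 3

3


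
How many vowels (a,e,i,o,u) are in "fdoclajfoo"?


Input: fdoclajfoo
Checking each character:
  'f' at position 0: consonant
  'd' at position 1: consonant
  'o' at position 2: vowel (running total: 1)
  'c' at position 3: consonant
  'l' at position 4: consonant
  'a' at position 5: vowel (running total: 2)
  'j' at position 6: consonant
  'f' at position 7: consonant
  'o' at position 8: vowel (running total: 3)
  'o' at position 9: vowel (running total: 4)
Total vowels: 4

4


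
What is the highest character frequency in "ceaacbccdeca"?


Input: ceaacbccdeca
Character counts:
  'a': 3
  'b': 1
  'c': 5
  'd': 1
  'e': 2
Maximum frequency: 5

5


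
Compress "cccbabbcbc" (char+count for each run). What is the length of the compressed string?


Input: cccbabbcbc
Runs:
  'c' x 3 => "c3"
  'b' x 1 => "b1"
  'a' x 1 => "a1"
  'b' x 2 => "b2"
  'c' x 1 => "c1"
  'b' x 1 => "b1"
  'c' x 1 => "c1"
Compressed: "c3b1a1b2c1b1c1"
Compressed length: 14

14


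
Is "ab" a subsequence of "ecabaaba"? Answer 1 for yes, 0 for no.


Check if "ab" is a subsequence of "ecabaaba"
Greedy scan:
  Position 0 ('e'): no match needed
  Position 1 ('c'): no match needed
  Position 2 ('a'): matches sub[0] = 'a'
  Position 3 ('b'): matches sub[1] = 'b'
  Position 4 ('a'): no match needed
  Position 5 ('a'): no match needed
  Position 6 ('b'): no match needed
  Position 7 ('a'): no match needed
All 2 characters matched => is a subsequence

1


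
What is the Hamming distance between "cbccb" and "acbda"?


Comparing "cbccb" and "acbda" position by position:
  Position 0: 'c' vs 'a' => differ
  Position 1: 'b' vs 'c' => differ
  Position 2: 'c' vs 'b' => differ
  Position 3: 'c' vs 'd' => differ
  Position 4: 'b' vs 'a' => differ
Total differences (Hamming distance): 5

5


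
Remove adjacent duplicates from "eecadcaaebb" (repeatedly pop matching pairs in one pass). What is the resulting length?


Input: eecadcaaebb
Stack-based adjacent duplicate removal:
  Read 'e': push. Stack: e
  Read 'e': matches stack top 'e' => pop. Stack: (empty)
  Read 'c': push. Stack: c
  Read 'a': push. Stack: ca
  Read 'd': push. Stack: cad
  Read 'c': push. Stack: cadc
  Read 'a': push. Stack: cadca
  Read 'a': matches stack top 'a' => pop. Stack: cadc
  Read 'e': push. Stack: cadce
  Read 'b': push. Stack: cadceb
  Read 'b': matches stack top 'b' => pop. Stack: cadce
Final stack: "cadce" (length 5)

5


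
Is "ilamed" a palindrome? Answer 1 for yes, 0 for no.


Input: ilamed
Reversed: demali
  Compare pos 0 ('i') with pos 5 ('d'): MISMATCH
  Compare pos 1 ('l') with pos 4 ('e'): MISMATCH
  Compare pos 2 ('a') with pos 3 ('m'): MISMATCH
Result: not a palindrome

0


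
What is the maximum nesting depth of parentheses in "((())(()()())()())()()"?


Input: "((())(()()())()())()()"
Tracking depth:
  Position 0 '(': depth becomes 1
  Position 1 '(': depth becomes 2
  Position 2 '(': depth becomes 3
  Position 3 ')': depth becomes 2
  Position 4 ')': depth becomes 1
  Position 5 '(': depth becomes 2
  Position 6 '(': depth becomes 3
  Position 7 ')': depth becomes 2
  Position 8 '(': depth becomes 3
  Position 9 ')': depth becomes 2
  Position 10 '(': depth becomes 3
  Position 11 ')': depth becomes 2
  Position 12 ')': depth becomes 1
  Position 13 '(': depth becomes 2
  Position 14 ')': depth becomes 1
  Position 15 '(': depth becomes 2
  Position 16 ')': depth becomes 1
  Position 17 ')': depth becomes 0
  Position 18 '(': depth becomes 1
  Position 19 ')': depth becomes 0
  Position 20 '(': depth becomes 1
  Position 21 ')': depth becomes 0
Maximum depth reached: 3

3


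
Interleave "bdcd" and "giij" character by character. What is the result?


Interleaving "bdcd" and "giij":
  Position 0: 'b' from first, 'g' from second => "bg"
  Position 1: 'd' from first, 'i' from second => "di"
  Position 2: 'c' from first, 'i' from second => "ci"
  Position 3: 'd' from first, 'j' from second => "dj"
Result: bgdicidj

bgdicidj


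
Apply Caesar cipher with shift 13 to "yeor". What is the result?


Caesar cipher: shift "yeor" by 13
  'y' (pos 24) + 13 = pos 11 = 'l'
  'e' (pos 4) + 13 = pos 17 = 'r'
  'o' (pos 14) + 13 = pos 1 = 'b'
  'r' (pos 17) + 13 = pos 4 = 'e'
Result: lrbe

lrbe


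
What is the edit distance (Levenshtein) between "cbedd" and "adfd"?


Computing edit distance: "cbedd" -> "adfd"
DP table:
           a    d    f    d
      0    1    2    3    4
  c   1    1    2    3    4
  b   2    2    2    3    4
  e   3    3    3    3    4
  d   4    4    3    4    3
  d   5    5    4    4    4
Edit distance = dp[5][4] = 4

4


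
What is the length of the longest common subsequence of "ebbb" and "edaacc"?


LCS of "ebbb" and "edaacc"
DP table:
           e    d    a    a    c    c
      0    0    0    0    0    0    0
  e   0    1    1    1    1    1    1
  b   0    1    1    1    1    1    1
  b   0    1    1    1    1    1    1
  b   0    1    1    1    1    1    1
LCS length = dp[4][6] = 1

1


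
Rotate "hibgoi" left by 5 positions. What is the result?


Input: "hibgoi", rotate left by 5
First 5 characters: "hibgo"
Remaining characters: "i"
Concatenate remaining + first: "i" + "hibgo" = "ihibgo"

ihibgo


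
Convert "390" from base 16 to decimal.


Input: "390" in base 16
Positional expansion:
  Digit '3' (value 3) x 16^2 = 768
  Digit '9' (value 9) x 16^1 = 144
  Digit '0' (value 0) x 16^0 = 0
Sum = 912

912


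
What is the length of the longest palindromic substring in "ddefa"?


Input: "ddefa"
Checking substrings for palindromes:
  [0:2] "dd" (len 2) => palindrome
Longest palindromic substring: "dd" with length 2

2


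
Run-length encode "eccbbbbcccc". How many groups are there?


Input: eccbbbbcccc
Scanning for consecutive runs:
  Group 1: 'e' x 1 (positions 0-0)
  Group 2: 'c' x 2 (positions 1-2)
  Group 3: 'b' x 4 (positions 3-6)
  Group 4: 'c' x 4 (positions 7-10)
Total groups: 4

4


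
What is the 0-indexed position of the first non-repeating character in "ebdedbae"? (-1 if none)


Input: ebdedbae
Character frequencies:
  'a': 1
  'b': 2
  'd': 2
  'e': 3
Scanning left to right for freq == 1:
  Position 0 ('e'): freq=3, skip
  Position 1 ('b'): freq=2, skip
  Position 2 ('d'): freq=2, skip
  Position 3 ('e'): freq=3, skip
  Position 4 ('d'): freq=2, skip
  Position 5 ('b'): freq=2, skip
  Position 6 ('a'): unique! => answer = 6

6


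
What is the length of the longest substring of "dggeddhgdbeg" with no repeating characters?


Input: "dggeddhgdbeg"
Sliding window (track last position of each char):
  Position 0 ('d'): window [0,0] length 1 -- new best
  Position 1 ('g'): window [0,1] length 2 -- new best
  Position 2 ('g'): repeat (last at 1), move window start to 2
  Position 2 ('g'): window [2,2] length 1
  Position 3 ('e'): window [2,3] length 2
  Position 4 ('d'): window [2,4] length 3 -- new best
  Position 5 ('d'): repeat (last at 4), move window start to 5
  Position 5 ('d'): window [5,5] length 1
  Position 6 ('h'): window [5,6] length 2
  Position 7 ('g'): window [5,7] length 3
  Position 8 ('d'): repeat (last at 5), move window start to 6
  Position 8 ('d'): window [6,8] length 3
  Position 9 ('b'): window [6,9] length 4 -- new best
  Position 10 ('e'): window [6,10] length 5 -- new best
  Position 11 ('g'): repeat (last at 7), move window start to 8
  Position 11 ('g'): window [8,11] length 4
Longest substring with no repeats: "hgdbe" with length 5

5


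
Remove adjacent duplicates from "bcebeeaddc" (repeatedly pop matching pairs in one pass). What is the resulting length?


Input: bcebeeaddc
Stack-based adjacent duplicate removal:
  Read 'b': push. Stack: b
  Read 'c': push. Stack: bc
  Read 'e': push. Stack: bce
  Read 'b': push. Stack: bceb
  Read 'e': push. Stack: bcebe
  Read 'e': matches stack top 'e' => pop. Stack: bceb
  Read 'a': push. Stack: bceba
  Read 'd': push. Stack: bcebad
  Read 'd': matches stack top 'd' => pop. Stack: bceba
  Read 'c': push. Stack: bcebac
Final stack: "bcebac" (length 6)

6


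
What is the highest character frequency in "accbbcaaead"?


Input: accbbcaaead
Character counts:
  'a': 4
  'b': 2
  'c': 3
  'd': 1
  'e': 1
Maximum frequency: 4

4


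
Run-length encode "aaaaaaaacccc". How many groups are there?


Input: aaaaaaaacccc
Scanning for consecutive runs:
  Group 1: 'a' x 8 (positions 0-7)
  Group 2: 'c' x 4 (positions 8-11)
Total groups: 2

2


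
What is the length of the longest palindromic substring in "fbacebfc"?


Input: "fbacebfc"
Checking substrings for palindromes:
  No multi-char palindromic substrings found
Longest palindromic substring: "f" with length 1

1


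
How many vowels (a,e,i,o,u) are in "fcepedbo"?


Input: fcepedbo
Checking each character:
  'f' at position 0: consonant
  'c' at position 1: consonant
  'e' at position 2: vowel (running total: 1)
  'p' at position 3: consonant
  'e' at position 4: vowel (running total: 2)
  'd' at position 5: consonant
  'b' at position 6: consonant
  'o' at position 7: vowel (running total: 3)
Total vowels: 3

3


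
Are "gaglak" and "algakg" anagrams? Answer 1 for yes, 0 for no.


Strings: "gaglak", "algakg"
Sorted first:  aaggkl
Sorted second: aaggkl
Sorted forms match => anagrams

1


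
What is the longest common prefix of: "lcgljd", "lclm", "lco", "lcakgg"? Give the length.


Words: lcgljd, lclm, lco, lcakgg
  Position 0: all 'l' => match
  Position 1: all 'c' => match
  Position 2: ('g', 'l', 'o', 'a') => mismatch, stop
LCP = "lc" (length 2)

2


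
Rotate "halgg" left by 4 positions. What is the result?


Input: "halgg", rotate left by 4
First 4 characters: "halg"
Remaining characters: "g"
Concatenate remaining + first: "g" + "halg" = "ghalg"

ghalg


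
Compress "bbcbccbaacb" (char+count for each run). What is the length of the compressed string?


Input: bbcbccbaacb
Runs:
  'b' x 2 => "b2"
  'c' x 1 => "c1"
  'b' x 1 => "b1"
  'c' x 2 => "c2"
  'b' x 1 => "b1"
  'a' x 2 => "a2"
  'c' x 1 => "c1"
  'b' x 1 => "b1"
Compressed: "b2c1b1c2b1a2c1b1"
Compressed length: 16

16


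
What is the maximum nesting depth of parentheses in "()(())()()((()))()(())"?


Input: "()(())()()((()))()(())"
Tracking depth:
  Position 0 '(': depth becomes 1
  Position 1 ')': depth becomes 0
  Position 2 '(': depth becomes 1
  Position 3 '(': depth becomes 2
  Position 4 ')': depth becomes 1
  Position 5 ')': depth becomes 0
  Position 6 '(': depth becomes 1
  Position 7 ')': depth becomes 0
  Position 8 '(': depth becomes 1
  Position 9 ')': depth becomes 0
  Position 10 '(': depth becomes 1
  Position 11 '(': depth becomes 2
  Position 12 '(': depth becomes 3
  Position 13 ')': depth becomes 2
  Position 14 ')': depth becomes 1
  Position 15 ')': depth becomes 0
  Position 16 '(': depth becomes 1
  Position 17 ')': depth becomes 0
  Position 18 '(': depth becomes 1
  Position 19 '(': depth becomes 2
  Position 20 ')': depth becomes 1
  Position 21 ')': depth becomes 0
Maximum depth reached: 3

3


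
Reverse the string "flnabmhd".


Input: flnabmhd
Reading characters right to left:
  Position 7: 'd'
  Position 6: 'h'
  Position 5: 'm'
  Position 4: 'b'
  Position 3: 'a'
  Position 2: 'n'
  Position 1: 'l'
  Position 0: 'f'
Reversed: dhmbanlf

dhmbanlf


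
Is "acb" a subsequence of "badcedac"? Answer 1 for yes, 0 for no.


Check if "acb" is a subsequence of "badcedac"
Greedy scan:
  Position 0 ('b'): no match needed
  Position 1 ('a'): matches sub[0] = 'a'
  Position 2 ('d'): no match needed
  Position 3 ('c'): matches sub[1] = 'c'
  Position 4 ('e'): no match needed
  Position 5 ('d'): no match needed
  Position 6 ('a'): no match needed
  Position 7 ('c'): no match needed
Only matched 2/3 characters => not a subsequence

0


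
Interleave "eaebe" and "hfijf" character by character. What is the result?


Interleaving "eaebe" and "hfijf":
  Position 0: 'e' from first, 'h' from second => "eh"
  Position 1: 'a' from first, 'f' from second => "af"
  Position 2: 'e' from first, 'i' from second => "ei"
  Position 3: 'b' from first, 'j' from second => "bj"
  Position 4: 'e' from first, 'f' from second => "ef"
Result: ehafeibjef

ehafeibjef


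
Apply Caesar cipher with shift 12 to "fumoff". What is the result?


Caesar cipher: shift "fumoff" by 12
  'f' (pos 5) + 12 = pos 17 = 'r'
  'u' (pos 20) + 12 = pos 6 = 'g'
  'm' (pos 12) + 12 = pos 24 = 'y'
  'o' (pos 14) + 12 = pos 0 = 'a'
  'f' (pos 5) + 12 = pos 17 = 'r'
  'f' (pos 5) + 12 = pos 17 = 'r'
Result: rgyarr

rgyarr


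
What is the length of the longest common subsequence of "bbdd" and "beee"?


LCS of "bbdd" and "beee"
DP table:
           b    e    e    e
      0    0    0    0    0
  b   0    1    1    1    1
  b   0    1    1    1    1
  d   0    1    1    1    1
  d   0    1    1    1    1
LCS length = dp[4][4] = 1

1


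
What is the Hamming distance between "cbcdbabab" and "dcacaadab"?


Comparing "cbcdbabab" and "dcacaadab" position by position:
  Position 0: 'c' vs 'd' => differ
  Position 1: 'b' vs 'c' => differ
  Position 2: 'c' vs 'a' => differ
  Position 3: 'd' vs 'c' => differ
  Position 4: 'b' vs 'a' => differ
  Position 5: 'a' vs 'a' => same
  Position 6: 'b' vs 'd' => differ
  Position 7: 'a' vs 'a' => same
  Position 8: 'b' vs 'b' => same
Total differences (Hamming distance): 6

6


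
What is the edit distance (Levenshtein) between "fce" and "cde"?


Computing edit distance: "fce" -> "cde"
DP table:
           c    d    e
      0    1    2    3
  f   1    1    2    3
  c   2    1    2    3
  e   3    2    2    2
Edit distance = dp[3][3] = 2

2


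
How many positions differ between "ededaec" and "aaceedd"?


Comparing "ededaec" and "aaceedd" position by position:
  Position 0: 'e' vs 'a' => DIFFER
  Position 1: 'd' vs 'a' => DIFFER
  Position 2: 'e' vs 'c' => DIFFER
  Position 3: 'd' vs 'e' => DIFFER
  Position 4: 'a' vs 'e' => DIFFER
  Position 5: 'e' vs 'd' => DIFFER
  Position 6: 'c' vs 'd' => DIFFER
Positions that differ: 7

7


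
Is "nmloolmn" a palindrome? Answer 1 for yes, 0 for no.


Input: nmloolmn
Reversed: nmloolmn
  Compare pos 0 ('n') with pos 7 ('n'): match
  Compare pos 1 ('m') with pos 6 ('m'): match
  Compare pos 2 ('l') with pos 5 ('l'): match
  Compare pos 3 ('o') with pos 4 ('o'): match
Result: palindrome

1


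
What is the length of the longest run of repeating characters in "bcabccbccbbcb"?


Input: "bcabccbccbbcb"
Scanning for longest run:
  Position 1 ('c'): new char, reset run to 1
  Position 2 ('a'): new char, reset run to 1
  Position 3 ('b'): new char, reset run to 1
  Position 4 ('c'): new char, reset run to 1
  Position 5 ('c'): continues run of 'c', length=2
  Position 6 ('b'): new char, reset run to 1
  Position 7 ('c'): new char, reset run to 1
  Position 8 ('c'): continues run of 'c', length=2
  Position 9 ('b'): new char, reset run to 1
  Position 10 ('b'): continues run of 'b', length=2
  Position 11 ('c'): new char, reset run to 1
  Position 12 ('b'): new char, reset run to 1
Longest run: 'c' with length 2

2


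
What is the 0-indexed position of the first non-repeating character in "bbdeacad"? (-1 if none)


Input: bbdeacad
Character frequencies:
  'a': 2
  'b': 2
  'c': 1
  'd': 2
  'e': 1
Scanning left to right for freq == 1:
  Position 0 ('b'): freq=2, skip
  Position 1 ('b'): freq=2, skip
  Position 2 ('d'): freq=2, skip
  Position 3 ('e'): unique! => answer = 3

3


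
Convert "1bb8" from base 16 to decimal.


Input: "1bb8" in base 16
Positional expansion:
  Digit '1' (value 1) x 16^3 = 4096
  Digit 'b' (value 11) x 16^2 = 2816
  Digit 'b' (value 11) x 16^1 = 176
  Digit '8' (value 8) x 16^0 = 8
Sum = 7096

7096


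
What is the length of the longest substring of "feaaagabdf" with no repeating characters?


Input: "feaaagabdf"
Sliding window (track last position of each char):
  Position 0 ('f'): window [0,0] length 1 -- new best
  Position 1 ('e'): window [0,1] length 2 -- new best
  Position 2 ('a'): window [0,2] length 3 -- new best
  Position 3 ('a'): repeat (last at 2), move window start to 3
  Position 3 ('a'): window [3,3] length 1
  Position 4 ('a'): repeat (last at 3), move window start to 4
  Position 4 ('a'): window [4,4] length 1
  Position 5 ('g'): window [4,5] length 2
  Position 6 ('a'): repeat (last at 4), move window start to 5
  Position 6 ('a'): window [5,6] length 2
  Position 7 ('b'): window [5,7] length 3
  Position 8 ('d'): window [5,8] length 4 -- new best
  Position 9 ('f'): window [5,9] length 5 -- new best
Longest substring with no repeats: "gabdf" with length 5

5


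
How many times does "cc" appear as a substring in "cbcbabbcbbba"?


Searching for "cc" in "cbcbabbcbbba"
Scanning each position:
  Position 0: "cb" => no
  Position 1: "bc" => no
  Position 2: "cb" => no
  Position 3: "ba" => no
  Position 4: "ab" => no
  Position 5: "bb" => no
  Position 6: "bc" => no
  Position 7: "cb" => no
  Position 8: "bb" => no
  Position 9: "bb" => no
  Position 10: "ba" => no
Total occurrences: 0

0


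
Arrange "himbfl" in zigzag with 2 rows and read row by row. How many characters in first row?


Zigzag "himbfl" into 2 rows:
Placing characters:
  'h' => row 0
  'i' => row 1
  'm' => row 0
  'b' => row 1
  'f' => row 0
  'l' => row 1
Rows:
  Row 0: "hmf"
  Row 1: "ibl"
First row length: 3

3


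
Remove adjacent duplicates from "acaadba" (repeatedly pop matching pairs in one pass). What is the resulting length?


Input: acaadba
Stack-based adjacent duplicate removal:
  Read 'a': push. Stack: a
  Read 'c': push. Stack: ac
  Read 'a': push. Stack: aca
  Read 'a': matches stack top 'a' => pop. Stack: ac
  Read 'd': push. Stack: acd
  Read 'b': push. Stack: acdb
  Read 'a': push. Stack: acdba
Final stack: "acdba" (length 5)

5


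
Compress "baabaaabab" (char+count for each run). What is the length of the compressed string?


Input: baabaaabab
Runs:
  'b' x 1 => "b1"
  'a' x 2 => "a2"
  'b' x 1 => "b1"
  'a' x 3 => "a3"
  'b' x 1 => "b1"
  'a' x 1 => "a1"
  'b' x 1 => "b1"
Compressed: "b1a2b1a3b1a1b1"
Compressed length: 14

14
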